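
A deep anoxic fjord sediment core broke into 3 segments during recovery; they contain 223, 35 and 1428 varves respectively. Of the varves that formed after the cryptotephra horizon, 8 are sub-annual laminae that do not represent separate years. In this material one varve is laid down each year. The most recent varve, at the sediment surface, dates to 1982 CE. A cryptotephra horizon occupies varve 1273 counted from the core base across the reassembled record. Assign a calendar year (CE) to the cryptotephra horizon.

Total varves = 223 + 35 + 1428 = 1686.
Between varve 1273 and the sediment surface there are 1686 − 1273 = 413 varves.
Excluding 8 false varves: 413 − 8 = 405.
1982 − 405 = 1577 CE.

1577 CE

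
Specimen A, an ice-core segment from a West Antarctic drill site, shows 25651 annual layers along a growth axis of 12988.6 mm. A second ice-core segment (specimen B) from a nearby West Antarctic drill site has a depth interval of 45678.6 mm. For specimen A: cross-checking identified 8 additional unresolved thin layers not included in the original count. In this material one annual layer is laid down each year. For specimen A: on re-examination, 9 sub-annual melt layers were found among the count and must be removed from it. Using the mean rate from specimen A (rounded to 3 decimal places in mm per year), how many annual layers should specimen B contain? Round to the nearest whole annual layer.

90274 annual layers

Specimen A: correcting the raw count gives 25651 − 9 + 8 = 25650 true annual layers.
A: 12988.6 mm over 25650 years gives 12988.6 / 25650 ≈ 0.506 mm per year.
Specimen B: 45678.6 mm / 0.506 mm per year = 90273.91 years ≈ 90274 annual layers.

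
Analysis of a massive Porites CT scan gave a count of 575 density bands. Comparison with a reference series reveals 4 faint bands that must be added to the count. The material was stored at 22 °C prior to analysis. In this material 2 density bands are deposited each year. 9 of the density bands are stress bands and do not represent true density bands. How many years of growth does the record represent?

285 years

Correcting the raw count gives 575 − 9 + 4 = 570 true density bands.
570 density bands at 2 per year is 570 / 2 = 285 years.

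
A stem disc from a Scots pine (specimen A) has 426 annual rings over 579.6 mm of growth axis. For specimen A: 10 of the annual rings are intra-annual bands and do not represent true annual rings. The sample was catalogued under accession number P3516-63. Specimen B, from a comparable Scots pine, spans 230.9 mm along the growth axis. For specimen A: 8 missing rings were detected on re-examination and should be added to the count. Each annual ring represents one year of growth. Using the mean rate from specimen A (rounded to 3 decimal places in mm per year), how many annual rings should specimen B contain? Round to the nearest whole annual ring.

Specimen A: true annual ring count = 426 − 10 + 8 = 424.
A: Extension rate ≈ 579.6 / 424 = 1.367 mm/year.
B spans 230.9 / 1.367 = 168.91 years ≈ 169 annual rings.

169 annual rings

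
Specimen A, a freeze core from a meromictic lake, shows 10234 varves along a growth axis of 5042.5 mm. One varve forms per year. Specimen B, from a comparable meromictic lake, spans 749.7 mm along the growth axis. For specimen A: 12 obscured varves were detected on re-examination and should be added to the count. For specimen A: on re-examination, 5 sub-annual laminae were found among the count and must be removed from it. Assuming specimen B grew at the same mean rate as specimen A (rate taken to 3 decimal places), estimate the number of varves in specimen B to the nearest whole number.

1524 varves

Specimen A: true varve count = 10234 − 5 + 12 = 10241.
A: Mean rate = 5042.5 mm / 10241 years ≈ 0.492 mm/yr.
B spans 749.7 / 0.492 = 1523.78 years ≈ 1524 varves.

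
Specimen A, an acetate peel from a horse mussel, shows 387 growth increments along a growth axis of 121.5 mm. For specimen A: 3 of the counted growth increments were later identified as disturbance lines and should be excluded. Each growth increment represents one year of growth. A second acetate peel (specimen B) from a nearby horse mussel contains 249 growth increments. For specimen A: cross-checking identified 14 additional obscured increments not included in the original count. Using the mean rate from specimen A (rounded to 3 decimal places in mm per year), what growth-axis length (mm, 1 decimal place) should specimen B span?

Specimen A: after corrections the count is 387 − 3 + 14 = 398 growth increments.
A: Extension rate ≈ 121.5 / 398 = 0.305 mm per year.
For B, 0.305 mm/year × 249 years = 75.9 mm.

75.9 mm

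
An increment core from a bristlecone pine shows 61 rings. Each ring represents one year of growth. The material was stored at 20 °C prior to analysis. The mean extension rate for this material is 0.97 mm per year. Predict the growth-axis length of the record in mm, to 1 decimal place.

59.2 mm

61 years of growth are recorded.
Predicted length = 0.97 mm/year × 61 years = 59.2 mm.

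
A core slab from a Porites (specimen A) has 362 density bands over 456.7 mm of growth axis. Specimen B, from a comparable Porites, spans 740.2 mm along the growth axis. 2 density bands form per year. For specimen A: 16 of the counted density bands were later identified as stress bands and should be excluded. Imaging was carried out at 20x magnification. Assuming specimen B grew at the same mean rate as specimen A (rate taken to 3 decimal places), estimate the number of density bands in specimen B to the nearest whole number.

561 density bands

Specimen A: adjusted count: 362 − 16 = 346 density bands.
Specimen A: with 2 density bands per year, 346 / 2 = 173 years.
A: Mean rate = 456.7 mm / 173 years ≈ 2.640 mm per year.
For B, 740.2 / 2.640 = 280.38 years; at 2 density bands per year that is 280.38 × 2 ≈ 561 density bands.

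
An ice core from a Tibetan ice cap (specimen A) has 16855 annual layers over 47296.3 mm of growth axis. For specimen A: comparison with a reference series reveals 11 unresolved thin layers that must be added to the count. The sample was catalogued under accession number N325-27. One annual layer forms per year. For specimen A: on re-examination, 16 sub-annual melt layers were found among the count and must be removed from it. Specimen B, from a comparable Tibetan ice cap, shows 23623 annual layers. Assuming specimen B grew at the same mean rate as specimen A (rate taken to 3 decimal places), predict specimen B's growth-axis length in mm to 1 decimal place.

Specimen A: true annual layer count = 16855 − 16 + 11 = 16850.
A: 47296.3 mm over 16850 years gives 47296.3 / 16850 ≈ 2.807 mm/year.
Length of B = 2.807 × 23623 = 66309.8 mm.

66309.8 mm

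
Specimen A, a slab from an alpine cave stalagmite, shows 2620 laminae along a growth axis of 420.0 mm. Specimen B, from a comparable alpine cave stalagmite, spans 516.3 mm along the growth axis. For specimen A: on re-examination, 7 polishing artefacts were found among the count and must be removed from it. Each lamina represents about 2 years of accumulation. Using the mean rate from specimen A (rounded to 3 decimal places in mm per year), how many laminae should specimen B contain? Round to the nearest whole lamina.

Specimen A: correcting the raw count gives 2620 − 7 = 2613 true laminae.
Specimen A: at 2 years per lamina, 2613 × 2 = 5226 years.
A: 420.0 mm over 5226 years gives 420.0 / 5226 ≈ 0.080 mm per year.
B spans 516.3 / 0.080 = 6453.75 years; at 2 years per lamina that is 6453.75 / 2 ≈ 3227 laminae.

3227 laminae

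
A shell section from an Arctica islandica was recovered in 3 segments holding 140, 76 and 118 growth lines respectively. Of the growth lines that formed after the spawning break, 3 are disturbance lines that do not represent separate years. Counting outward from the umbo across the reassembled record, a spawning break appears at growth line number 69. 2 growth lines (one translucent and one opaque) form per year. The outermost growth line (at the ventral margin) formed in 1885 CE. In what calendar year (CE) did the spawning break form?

1754 CE

Total growth lines = 140 + 76 + 118 = 334.
The spawning break sits at growth line 69 from the umbo, so 334 − 69 = 265 growth lines formed after it.
265 − 3 false = 262 true growth lines after the spawning break.
262 growth lines at 2 per year is 262 / 2 = 131 years.
The growth line at the ventral margin is 1885 CE, so the spawning break dates to 1885 − 131 = 1754 CE.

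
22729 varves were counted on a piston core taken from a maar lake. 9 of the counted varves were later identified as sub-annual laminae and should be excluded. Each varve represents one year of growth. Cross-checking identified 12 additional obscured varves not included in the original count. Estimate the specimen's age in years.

After corrections the count is 22729 − 9 + 12 = 22732 varves.
One varve per year makes the duration 22732 years.

22732 years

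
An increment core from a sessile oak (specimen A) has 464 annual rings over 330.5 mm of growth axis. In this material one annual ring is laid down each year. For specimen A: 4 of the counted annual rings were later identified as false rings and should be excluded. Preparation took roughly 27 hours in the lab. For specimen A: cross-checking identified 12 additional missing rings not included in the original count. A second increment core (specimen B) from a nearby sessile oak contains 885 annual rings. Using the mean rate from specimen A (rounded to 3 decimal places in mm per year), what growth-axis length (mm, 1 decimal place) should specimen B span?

619.5 mm

Specimen A: correcting the raw count gives 464 − 4 + 12 = 472 true annual rings.
A: Extension rate ≈ 330.5 / 472 = 0.700 mm/yr.
For B, 0.700 mm/year × 885 years = 619.5 mm.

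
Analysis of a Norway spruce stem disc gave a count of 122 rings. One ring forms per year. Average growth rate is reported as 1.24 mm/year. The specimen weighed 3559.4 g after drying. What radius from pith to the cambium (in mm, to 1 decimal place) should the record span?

151.3 mm

The record spans 122 years at 1.24 mm per year.
Length ≈ 1.24 × 122 = 151.3 mm.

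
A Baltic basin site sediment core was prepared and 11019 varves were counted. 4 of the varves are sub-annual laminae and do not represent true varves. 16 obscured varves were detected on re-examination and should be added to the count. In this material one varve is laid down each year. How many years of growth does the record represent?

After corrections the count is 11019 − 4 + 16 = 11031 varves.
At one varve per year, that is 11031 years.

11031 yr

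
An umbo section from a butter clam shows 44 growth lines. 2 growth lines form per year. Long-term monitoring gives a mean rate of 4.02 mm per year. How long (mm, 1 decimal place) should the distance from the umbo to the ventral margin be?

88.4 mm

44 growth lines at 2 per year is 44 / 2 = 22 years.
22 years at 4.02 mm/year gives 4.02 × 22 = 88.4 mm.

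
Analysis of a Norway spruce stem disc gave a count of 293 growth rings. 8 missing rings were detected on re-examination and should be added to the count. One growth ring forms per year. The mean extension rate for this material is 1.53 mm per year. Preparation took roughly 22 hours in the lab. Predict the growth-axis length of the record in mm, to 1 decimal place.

Correcting the raw count gives 293 + 8 = 301 true growth rings.
Length ≈ 1.53 × 301 = 460.5 mm.

460.5 mm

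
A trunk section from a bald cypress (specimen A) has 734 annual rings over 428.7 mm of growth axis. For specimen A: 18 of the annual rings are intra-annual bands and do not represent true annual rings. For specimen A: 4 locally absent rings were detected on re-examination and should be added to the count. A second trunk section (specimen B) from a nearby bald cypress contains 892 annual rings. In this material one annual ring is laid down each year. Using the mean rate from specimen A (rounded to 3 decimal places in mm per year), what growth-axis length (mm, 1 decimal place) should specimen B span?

530.7 mm

Specimen A: true annual ring count = 734 − 18 + 4 = 720.
A: 428.7 mm over 720 years gives 428.7 / 720 ≈ 0.595 mm/yr.
For B, 0.595 mm/year × 892 years = 530.7 mm.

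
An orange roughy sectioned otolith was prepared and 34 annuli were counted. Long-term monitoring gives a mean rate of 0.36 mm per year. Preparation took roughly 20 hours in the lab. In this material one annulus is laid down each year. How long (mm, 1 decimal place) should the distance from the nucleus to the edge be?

The record spans 34 years at 0.36 mm per year.
Predicted length = 0.36 mm/year × 34 years = 12.2 mm.

12.2 mm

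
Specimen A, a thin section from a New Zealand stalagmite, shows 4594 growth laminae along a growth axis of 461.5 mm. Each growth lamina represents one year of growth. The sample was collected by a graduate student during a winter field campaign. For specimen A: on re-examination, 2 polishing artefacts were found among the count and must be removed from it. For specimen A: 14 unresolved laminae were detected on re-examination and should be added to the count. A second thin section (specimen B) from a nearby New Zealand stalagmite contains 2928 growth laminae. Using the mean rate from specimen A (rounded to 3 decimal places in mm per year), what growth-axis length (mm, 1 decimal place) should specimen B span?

Specimen A: adjusted count: 4594 − 2 + 14 = 4606 growth laminae.
A: Mean rate = 461.5 mm / 4606 years ≈ 0.100 mm/year.
For B, 0.100 mm/year × 2928 years = 292.8 mm.

292.8 mm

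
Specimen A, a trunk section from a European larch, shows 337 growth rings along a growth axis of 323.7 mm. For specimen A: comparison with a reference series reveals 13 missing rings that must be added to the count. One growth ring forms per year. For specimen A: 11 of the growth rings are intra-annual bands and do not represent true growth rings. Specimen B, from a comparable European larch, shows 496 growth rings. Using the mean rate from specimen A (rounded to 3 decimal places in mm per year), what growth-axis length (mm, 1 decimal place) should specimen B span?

473.7 mm

Specimen A: true growth ring count = 337 − 11 + 13 = 339.
A: Mean rate = 323.7 mm / 339 years ≈ 0.955 mm/year.
For B, 0.955 mm/year × 496 years = 473.7 mm.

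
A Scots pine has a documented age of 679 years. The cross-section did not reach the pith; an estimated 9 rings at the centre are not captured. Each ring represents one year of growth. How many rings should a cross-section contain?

At one ring per year, 679 years correspond to 679 rings.
679 − 9 missed = 670 rings expected in the prepared section.

670 rings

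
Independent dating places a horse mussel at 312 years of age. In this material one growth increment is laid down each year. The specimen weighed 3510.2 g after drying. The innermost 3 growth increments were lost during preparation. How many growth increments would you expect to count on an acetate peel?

At one growth increment per year, 312 years correspond to 312 growth increments.
312 − 3 missed = 309 growth increments expected in the prepared section.

309 growth increments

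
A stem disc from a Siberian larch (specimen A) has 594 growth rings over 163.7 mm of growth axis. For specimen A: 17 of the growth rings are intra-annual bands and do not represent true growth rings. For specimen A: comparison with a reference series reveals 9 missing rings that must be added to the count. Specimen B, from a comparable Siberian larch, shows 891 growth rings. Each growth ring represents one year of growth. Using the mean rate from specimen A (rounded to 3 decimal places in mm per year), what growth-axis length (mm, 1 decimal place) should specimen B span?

Specimen A: correcting the raw count gives 594 − 17 + 9 = 586 true growth rings.
A: Mean rate = 163.7 mm / 586 years ≈ 0.279 mm per year.
Length of B = 0.279 × 891 = 248.6 mm.

248.6 mm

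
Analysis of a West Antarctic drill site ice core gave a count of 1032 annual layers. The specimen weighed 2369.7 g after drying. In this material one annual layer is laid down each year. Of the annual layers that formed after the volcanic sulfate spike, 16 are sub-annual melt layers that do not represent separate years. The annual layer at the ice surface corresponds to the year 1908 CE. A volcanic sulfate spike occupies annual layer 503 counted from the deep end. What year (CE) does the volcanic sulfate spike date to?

Between annual layer 503 and the ice surface there are 1032 − 503 = 529 annual layers.
Excluding 16 false annual layers: 529 − 16 = 513.
The annual layer at the ice surface is 1908 CE, so the volcanic sulfate spike dates to 1908 − 513 = 1395 CE.

1395 CE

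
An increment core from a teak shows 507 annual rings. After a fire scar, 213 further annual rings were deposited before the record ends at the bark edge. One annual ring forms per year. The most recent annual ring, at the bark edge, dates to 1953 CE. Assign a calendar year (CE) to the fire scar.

There are 213 annual rings younger than the fire scar.
Counting back 213 years from 1953 CE places the fire scar in 1953 − 213 = 1740 CE.

1740 CE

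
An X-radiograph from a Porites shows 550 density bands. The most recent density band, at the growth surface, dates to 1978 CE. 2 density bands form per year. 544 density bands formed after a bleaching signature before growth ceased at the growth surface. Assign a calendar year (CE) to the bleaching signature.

1706 CE

544 density bands post-date the bleaching signature.
With 2 density bands per year, 544 / 2 = 272 years.
Counting back 272 years from 1978 CE places the bleaching signature in 1978 − 272 = 1706 CE.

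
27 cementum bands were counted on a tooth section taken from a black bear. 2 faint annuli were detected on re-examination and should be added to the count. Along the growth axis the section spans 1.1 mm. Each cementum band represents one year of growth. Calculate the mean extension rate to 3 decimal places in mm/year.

Adjusted count: 27 + 2 = 29 cementum bands.
Extension rate ≈ 1.1 / 29 = 0.038 mm/year.

0.038 mm/year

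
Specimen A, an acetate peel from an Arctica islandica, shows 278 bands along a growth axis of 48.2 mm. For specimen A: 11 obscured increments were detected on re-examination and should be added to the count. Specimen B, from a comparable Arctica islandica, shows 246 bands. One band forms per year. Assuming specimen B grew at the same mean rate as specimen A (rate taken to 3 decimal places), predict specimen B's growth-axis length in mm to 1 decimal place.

Specimen A: after corrections the count is 278 + 11 = 289 bands.
A: Mean rate = 48.2 mm / 289 years ≈ 0.167 mm/year.
B's length ≈ 0.167 × 246 = 41.1 mm.

41.1 mm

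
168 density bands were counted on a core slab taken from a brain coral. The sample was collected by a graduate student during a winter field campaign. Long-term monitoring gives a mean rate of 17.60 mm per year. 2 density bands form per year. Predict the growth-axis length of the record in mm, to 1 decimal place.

With 2 density bands per year, 168 / 2 = 84 years.
84 years at 17.60 mm/year gives 17.60 × 84 = 1478.4 mm.

1478.4 mm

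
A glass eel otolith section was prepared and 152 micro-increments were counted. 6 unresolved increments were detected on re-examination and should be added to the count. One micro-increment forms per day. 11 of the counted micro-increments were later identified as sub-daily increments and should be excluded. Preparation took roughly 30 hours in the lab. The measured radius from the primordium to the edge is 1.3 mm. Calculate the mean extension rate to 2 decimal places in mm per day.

0.01 mm per day

Adjusted count: 152 − 11 + 6 = 147 micro-increments.
1.3 mm over 147 days gives 1.3 / 147 ≈ 0.01 mm per day.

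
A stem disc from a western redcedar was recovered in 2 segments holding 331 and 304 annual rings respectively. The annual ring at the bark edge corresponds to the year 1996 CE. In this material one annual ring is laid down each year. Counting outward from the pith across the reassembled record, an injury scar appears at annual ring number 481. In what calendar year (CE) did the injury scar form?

Total annual rings = 331 + 304 = 635.
635 − 481 = 154 annual rings lie beyond the injury scar toward the bark edge.
The annual ring at the bark edge is 1996 CE, so the injury scar dates to 1996 − 154 = 1842 CE.

1842 CE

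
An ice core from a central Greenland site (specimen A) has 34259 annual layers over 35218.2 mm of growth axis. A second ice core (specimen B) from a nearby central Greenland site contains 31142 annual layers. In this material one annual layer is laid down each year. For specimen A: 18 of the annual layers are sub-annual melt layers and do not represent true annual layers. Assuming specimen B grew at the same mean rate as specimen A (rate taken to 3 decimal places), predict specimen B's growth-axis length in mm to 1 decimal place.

Specimen A: adjusted count: 34259 − 18 = 34241 annual layers.
A: 35218.2 mm over 34241 years gives 35218.2 / 34241 ≈ 1.029 mm/year.
For B, 1.029 mm/year × 31142 years = 32045.1 mm.

32045.1 mm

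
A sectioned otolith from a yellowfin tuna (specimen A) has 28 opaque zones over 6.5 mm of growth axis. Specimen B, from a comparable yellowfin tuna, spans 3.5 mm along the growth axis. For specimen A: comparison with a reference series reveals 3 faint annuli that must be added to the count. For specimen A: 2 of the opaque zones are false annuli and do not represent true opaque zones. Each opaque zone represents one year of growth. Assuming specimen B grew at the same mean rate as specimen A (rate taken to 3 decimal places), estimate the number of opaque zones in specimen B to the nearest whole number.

16 opaque zones

Specimen A: adjusted count: 28 − 2 + 3 = 29 opaque zones.
A: 6.5 mm over 29 years gives 6.5 / 29 ≈ 0.224 mm per year.
Specimen B: 3.5 mm / 0.224 mm per year = 15.62 years ≈ 16 opaque zones.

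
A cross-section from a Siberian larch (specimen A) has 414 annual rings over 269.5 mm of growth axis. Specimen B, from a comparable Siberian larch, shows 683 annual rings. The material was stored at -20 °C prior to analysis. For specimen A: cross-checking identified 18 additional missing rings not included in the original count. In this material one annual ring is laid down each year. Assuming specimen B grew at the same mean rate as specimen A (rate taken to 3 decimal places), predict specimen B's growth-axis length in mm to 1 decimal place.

426.2 mm

Specimen A: after corrections the count is 414 + 18 = 432 annual rings.
A: Extension rate ≈ 269.5 / 432 = 0.624 mm per year.
B's length ≈ 0.624 × 683 = 426.2 mm.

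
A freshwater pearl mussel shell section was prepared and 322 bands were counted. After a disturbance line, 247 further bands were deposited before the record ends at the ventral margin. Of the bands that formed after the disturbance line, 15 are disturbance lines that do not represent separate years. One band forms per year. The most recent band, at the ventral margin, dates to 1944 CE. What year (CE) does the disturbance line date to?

1712 CE

247 bands formed after the disturbance line.
Removing the 15 false bands leaves 247 − 15 = 232 true bands beyond the disturbance line.
1944 − 232 = 1712 CE.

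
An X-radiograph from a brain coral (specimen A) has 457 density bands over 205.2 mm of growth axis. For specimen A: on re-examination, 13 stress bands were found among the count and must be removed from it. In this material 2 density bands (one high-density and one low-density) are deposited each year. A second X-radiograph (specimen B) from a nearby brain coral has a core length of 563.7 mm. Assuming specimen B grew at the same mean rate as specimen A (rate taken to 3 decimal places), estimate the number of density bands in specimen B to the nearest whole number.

1220 density bands

Specimen A: correcting the raw count gives 457 − 13 = 444 true density bands.
Specimen A: with 2 density bands per year, 444 / 2 = 222 years.
A: Extension rate ≈ 205.2 / 222 = 0.924 mm/year.
For B, 563.7 / 0.924 = 610.06 years; at 2 density bands per year that is 610.06 × 2 ≈ 1220 density bands.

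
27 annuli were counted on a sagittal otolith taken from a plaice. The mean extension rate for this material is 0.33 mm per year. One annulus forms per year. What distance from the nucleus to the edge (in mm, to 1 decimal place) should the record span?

27 years of growth are recorded.
Length ≈ 0.33 × 27 = 8.9 mm.

8.9 mm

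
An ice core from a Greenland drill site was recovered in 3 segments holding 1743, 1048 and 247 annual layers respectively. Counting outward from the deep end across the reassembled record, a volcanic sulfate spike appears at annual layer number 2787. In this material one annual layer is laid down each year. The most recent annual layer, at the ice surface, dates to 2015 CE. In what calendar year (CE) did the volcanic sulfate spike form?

1764 CE

Total annual layers = 1743 + 1048 + 247 = 3038.
Between annual layer 2787 and the ice surface there are 3038 − 2787 = 251 annual layers.
Counting back 251 years from 2015 CE places the volcanic sulfate spike in 2015 − 251 = 1764 CE.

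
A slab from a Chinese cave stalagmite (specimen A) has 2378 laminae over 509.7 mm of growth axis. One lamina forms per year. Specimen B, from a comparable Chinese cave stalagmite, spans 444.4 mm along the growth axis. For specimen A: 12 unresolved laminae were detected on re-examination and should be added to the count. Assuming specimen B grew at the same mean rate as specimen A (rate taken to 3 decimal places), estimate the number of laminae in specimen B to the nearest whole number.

2086 laminae

Specimen A: after corrections the count is 2378 + 12 = 2390 laminae.
A: 509.7 mm over 2390 years gives 509.7 / 2390 ≈ 0.213 mm/year.
Specimen B: 444.4 mm / 0.213 mm per year = 2086.38 years ≈ 2086 laminae.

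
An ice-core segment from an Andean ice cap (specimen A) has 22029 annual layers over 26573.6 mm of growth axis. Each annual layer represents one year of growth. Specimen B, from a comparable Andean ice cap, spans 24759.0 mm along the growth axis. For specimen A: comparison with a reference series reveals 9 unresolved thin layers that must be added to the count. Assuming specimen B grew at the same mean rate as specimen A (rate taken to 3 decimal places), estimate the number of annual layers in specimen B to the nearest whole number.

20530 annual layers

Specimen A: after corrections the count is 22029 + 9 = 22038 annual layers.
A: Extension rate ≈ 26573.6 / 22038 = 1.206 mm/year.
Specimen B: 24759.0 mm / 1.206 mm per year = 20529.85 years ≈ 20530 annual layers.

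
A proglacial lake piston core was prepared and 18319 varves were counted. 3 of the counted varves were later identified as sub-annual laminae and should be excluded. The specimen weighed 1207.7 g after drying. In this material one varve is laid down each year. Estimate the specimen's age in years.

18316 yr

After corrections the count is 18319 − 3 = 18316 varves.
At one varve per year, that is 18316 years.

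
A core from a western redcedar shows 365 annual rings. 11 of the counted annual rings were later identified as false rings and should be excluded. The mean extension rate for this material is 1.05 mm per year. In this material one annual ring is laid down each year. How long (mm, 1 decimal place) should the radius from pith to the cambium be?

After corrections the count is 365 − 11 = 354 annual rings.
Predicted length = 1.05 mm/year × 354 years = 371.7 mm.

371.7 mm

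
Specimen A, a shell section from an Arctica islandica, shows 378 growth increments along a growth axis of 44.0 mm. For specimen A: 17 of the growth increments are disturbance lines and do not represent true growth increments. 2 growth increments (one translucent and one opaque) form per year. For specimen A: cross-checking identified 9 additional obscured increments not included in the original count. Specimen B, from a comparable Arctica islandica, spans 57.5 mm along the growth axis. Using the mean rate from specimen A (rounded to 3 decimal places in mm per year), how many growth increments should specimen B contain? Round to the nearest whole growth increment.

Specimen A: correcting the raw count gives 378 − 17 + 9 = 370 true growth increments.
Specimen A: with 2 growth increments per year, 370 / 2 = 185 years.
A: Mean rate = 44.0 mm / 185 years ≈ 0.238 mm/yr.
B spans 57.5 / 0.238 = 241.60 years; at 2 growth increments per year that is 241.60 × 2 ≈ 483 growth increments.

483 growth increments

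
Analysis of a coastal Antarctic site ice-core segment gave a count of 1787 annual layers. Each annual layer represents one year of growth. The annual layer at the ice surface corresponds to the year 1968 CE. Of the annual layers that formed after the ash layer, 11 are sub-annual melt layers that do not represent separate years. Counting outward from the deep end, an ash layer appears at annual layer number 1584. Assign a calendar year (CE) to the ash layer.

1787 − 1584 = 203 annual layers lie beyond the ash layer toward the ice surface.
Removing the 11 false annual layers leaves 203 − 11 = 192 true annual layers beyond the ash layer.
The annual layer at the ice surface is 1968 CE, so the ash layer dates to 1968 − 192 = 1776 CE.

1776 CE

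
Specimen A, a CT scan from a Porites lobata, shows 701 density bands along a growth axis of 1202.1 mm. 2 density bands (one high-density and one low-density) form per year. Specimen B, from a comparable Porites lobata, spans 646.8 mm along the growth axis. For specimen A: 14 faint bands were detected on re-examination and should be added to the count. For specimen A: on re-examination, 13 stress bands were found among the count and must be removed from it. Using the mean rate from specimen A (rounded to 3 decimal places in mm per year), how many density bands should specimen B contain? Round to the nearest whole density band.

Specimen A: adjusted count: 701 − 13 + 14 = 702 density bands.
Specimen A: 702 density bands at 2 per year is 702 / 2 = 351 years.
A: 1202.1 mm over 351 years gives 1202.1 / 351 ≈ 3.425 mm per year.
For B, 646.8 / 3.425 = 188.85 years; at 2 density bands per year that is 188.85 × 2 ≈ 378 density bands.

378 density bands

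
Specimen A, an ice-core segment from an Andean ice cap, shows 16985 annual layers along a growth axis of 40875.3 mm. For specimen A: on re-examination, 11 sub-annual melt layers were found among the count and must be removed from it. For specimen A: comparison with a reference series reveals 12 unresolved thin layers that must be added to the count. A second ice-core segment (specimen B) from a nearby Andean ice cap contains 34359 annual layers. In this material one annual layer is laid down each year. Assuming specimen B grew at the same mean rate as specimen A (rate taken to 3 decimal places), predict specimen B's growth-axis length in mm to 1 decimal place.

82667.8 mm

Specimen A: correcting the raw count gives 16985 − 11 + 12 = 16986 true annual layers.
A: Extension rate ≈ 40875.3 / 16986 = 2.406 mm/year.
Length of B = 2.406 × 34359 = 82667.8 mm.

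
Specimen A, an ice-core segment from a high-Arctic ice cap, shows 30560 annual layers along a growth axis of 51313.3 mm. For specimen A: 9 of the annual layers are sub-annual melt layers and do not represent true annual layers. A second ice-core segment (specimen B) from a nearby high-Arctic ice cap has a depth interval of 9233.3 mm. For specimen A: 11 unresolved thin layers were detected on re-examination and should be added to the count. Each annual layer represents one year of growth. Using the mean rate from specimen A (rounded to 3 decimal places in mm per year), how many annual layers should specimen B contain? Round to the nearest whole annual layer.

5499 annual layers

Specimen A: correcting the raw count gives 30560 − 9 + 11 = 30562 true annual layers.
A: Extension rate ≈ 51313.3 / 30562 = 1.679 mm per year.
For B, 9233.3 / 1.679 = 5499.29 years ≈ 5499 annual layers.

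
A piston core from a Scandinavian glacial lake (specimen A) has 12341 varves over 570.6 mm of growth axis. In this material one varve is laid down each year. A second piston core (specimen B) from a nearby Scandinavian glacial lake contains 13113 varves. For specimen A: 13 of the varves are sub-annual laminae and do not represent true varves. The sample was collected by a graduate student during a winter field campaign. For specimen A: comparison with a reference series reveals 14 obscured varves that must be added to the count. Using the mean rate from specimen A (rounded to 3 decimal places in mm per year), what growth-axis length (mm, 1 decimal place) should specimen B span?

Specimen A: true varve count = 12341 − 13 + 14 = 12342.
A: Extension rate ≈ 570.6 / 12342 = 0.046 mm/year.
B's length ≈ 0.046 × 13113 = 603.2 mm.

603.2 mm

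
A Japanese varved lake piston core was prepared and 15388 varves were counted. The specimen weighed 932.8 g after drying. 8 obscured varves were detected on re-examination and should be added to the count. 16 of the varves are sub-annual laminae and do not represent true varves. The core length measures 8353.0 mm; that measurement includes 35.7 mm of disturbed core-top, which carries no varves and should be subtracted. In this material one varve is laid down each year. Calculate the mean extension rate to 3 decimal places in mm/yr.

After corrections the count is 15388 − 16 + 8 = 15380 varves.
Removing the 35.7 mm offcut leaves 8353.0 − 35.7 = 8317.3 mm.
Mean rate = 8317.3 mm / 15380 years ≈ 0.541 mm/yr.

0.541 mm/yr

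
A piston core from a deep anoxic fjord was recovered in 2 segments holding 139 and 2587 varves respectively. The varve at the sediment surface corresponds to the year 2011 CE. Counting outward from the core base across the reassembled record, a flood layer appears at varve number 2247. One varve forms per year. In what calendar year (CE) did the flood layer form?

1532 CE

Total varves = 139 + 2587 = 2726.
The flood layer sits at varve 2247 from the core base, so 2726 − 2247 = 479 varves formed after it.
The varve at the sediment surface is 2011 CE, so the flood layer dates to 2011 − 479 = 1532 CE.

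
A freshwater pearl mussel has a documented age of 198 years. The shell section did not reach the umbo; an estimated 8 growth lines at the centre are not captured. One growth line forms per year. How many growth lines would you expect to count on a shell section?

One growth line per year gives 198 growth lines over 198 years.
Less the 8 uncaptured growth lines: 198 − 8 = 190.

190 growth lines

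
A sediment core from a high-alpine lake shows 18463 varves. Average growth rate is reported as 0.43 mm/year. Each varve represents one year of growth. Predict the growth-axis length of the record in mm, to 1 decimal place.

7939.1 mm

The record spans 18463 years at 0.43 mm per year.
18463 years at 0.43 mm/year gives 0.43 × 18463 = 7939.1 mm.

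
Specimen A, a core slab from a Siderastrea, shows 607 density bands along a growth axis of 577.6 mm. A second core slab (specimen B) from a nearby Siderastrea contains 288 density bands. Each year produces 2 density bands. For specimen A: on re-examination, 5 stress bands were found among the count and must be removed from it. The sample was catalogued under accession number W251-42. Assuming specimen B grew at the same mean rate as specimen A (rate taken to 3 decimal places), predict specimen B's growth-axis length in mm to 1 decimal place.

Specimen A: correcting the raw count gives 607 − 5 = 602 true density bands.
Specimen A: with 2 density bands per year, 602 / 2 = 301 years.
A: Mean rate = 577.6 mm / 301 years ≈ 1.919 mm/year.
Specimen B: dividing by 2 density bands per year: 288 / 2 = 144 years. B's length ≈ 1.919 × 144 = 276.3 mm.

276.3 mm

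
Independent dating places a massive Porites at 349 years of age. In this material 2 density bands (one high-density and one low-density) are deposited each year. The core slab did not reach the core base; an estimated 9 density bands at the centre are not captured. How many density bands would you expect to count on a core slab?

689 density bands

With 2 density bands per year, 349 years would produce 349 × 2 = 698 density bands.
Subtracting the 9 density bands not captured gives 698 − 9 = 689 density bands in the record.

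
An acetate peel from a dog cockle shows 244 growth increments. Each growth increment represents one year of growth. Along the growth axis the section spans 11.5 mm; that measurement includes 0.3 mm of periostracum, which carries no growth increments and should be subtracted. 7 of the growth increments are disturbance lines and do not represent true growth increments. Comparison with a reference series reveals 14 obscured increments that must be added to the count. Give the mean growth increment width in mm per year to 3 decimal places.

0.045 mm per year

After corrections the count is 244 − 7 + 14 = 251 growth increments.
Removing the 0.3 mm offcut leaves 11.5 − 0.3 = 11.2 mm.
Extension rate ≈ 11.2 / 251 = 0.045 mm per year.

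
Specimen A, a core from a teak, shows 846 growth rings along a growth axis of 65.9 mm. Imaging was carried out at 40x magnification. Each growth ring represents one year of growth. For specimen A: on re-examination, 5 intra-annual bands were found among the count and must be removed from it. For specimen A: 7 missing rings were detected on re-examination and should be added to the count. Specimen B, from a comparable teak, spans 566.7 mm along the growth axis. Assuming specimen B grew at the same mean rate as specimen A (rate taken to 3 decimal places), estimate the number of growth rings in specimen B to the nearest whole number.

7265 growth rings

Specimen A: correcting the raw count gives 846 − 5 + 7 = 848 true growth rings.
A: Mean rate = 65.9 mm / 848 years ≈ 0.078 mm/year.
Specimen B: 566.7 mm / 0.078 mm per year = 7265.38 years ≈ 7265 growth rings.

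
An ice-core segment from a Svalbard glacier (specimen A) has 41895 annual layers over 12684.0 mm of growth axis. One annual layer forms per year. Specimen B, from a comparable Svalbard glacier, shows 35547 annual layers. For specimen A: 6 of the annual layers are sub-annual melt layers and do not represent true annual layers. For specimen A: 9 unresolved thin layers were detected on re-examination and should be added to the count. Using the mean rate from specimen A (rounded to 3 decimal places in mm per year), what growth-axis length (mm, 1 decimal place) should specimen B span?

10770.7 mm

Specimen A: correcting the raw count gives 41895 − 6 + 9 = 41898 true annual layers.
A: Mean rate = 12684.0 mm / 41898 years ≈ 0.303 mm per year.
Length of B = 0.303 × 35547 = 10770.7 mm.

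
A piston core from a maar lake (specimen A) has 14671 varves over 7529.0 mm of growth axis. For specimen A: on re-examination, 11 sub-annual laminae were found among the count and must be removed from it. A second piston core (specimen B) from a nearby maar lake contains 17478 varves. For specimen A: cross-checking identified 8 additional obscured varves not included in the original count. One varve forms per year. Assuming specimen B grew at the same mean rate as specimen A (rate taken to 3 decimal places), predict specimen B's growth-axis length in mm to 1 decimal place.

Specimen A: after corrections the count is 14671 − 11 + 8 = 14668 varves.
A: 7529.0 mm over 14668 years gives 7529.0 / 14668 ≈ 0.513 mm per year.
B's length ≈ 0.513 × 17478 = 8966.2 mm.

8966.2 mm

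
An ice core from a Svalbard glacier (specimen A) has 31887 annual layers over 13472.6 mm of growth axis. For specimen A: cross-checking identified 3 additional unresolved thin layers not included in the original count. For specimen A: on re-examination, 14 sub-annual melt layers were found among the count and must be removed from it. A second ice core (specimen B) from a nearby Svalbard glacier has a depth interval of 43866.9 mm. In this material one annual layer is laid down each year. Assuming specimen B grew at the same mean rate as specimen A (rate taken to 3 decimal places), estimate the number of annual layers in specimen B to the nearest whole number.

103704 annual layers

Specimen A: correcting the raw count gives 31887 − 14 + 3 = 31876 true annual layers.
A: Extension rate ≈ 13472.6 / 31876 = 0.423 mm/year.
Specimen B: 43866.9 mm / 0.423 mm per year = 103704.26 years ≈ 103704 annual layers.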